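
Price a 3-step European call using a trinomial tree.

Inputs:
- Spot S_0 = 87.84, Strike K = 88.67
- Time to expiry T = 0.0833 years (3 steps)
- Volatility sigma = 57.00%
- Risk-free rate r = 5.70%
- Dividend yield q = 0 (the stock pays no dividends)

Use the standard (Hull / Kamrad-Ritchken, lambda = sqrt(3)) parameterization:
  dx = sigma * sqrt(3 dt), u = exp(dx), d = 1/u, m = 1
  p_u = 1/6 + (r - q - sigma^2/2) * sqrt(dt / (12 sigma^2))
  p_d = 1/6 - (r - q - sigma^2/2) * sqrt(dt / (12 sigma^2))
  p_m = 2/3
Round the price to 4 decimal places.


Answer: Price = V(0,0) = 5.1792

Derivation:
dt = T/N = 0.027767; dx = sigma*sqrt(3*dt) = 0.164512
u = exp(dx) = 1.178818; d = 1/u = 0.848308
p_u = 0.157768, p_m = 0.666667, p_d = 0.175566
Discount per step: exp(-r*dt) = 0.998419
Stock lattice S(k, j) with j the centered position index:
  k=0: S(0,+0) = 87.8400
  k=1: S(1,-1) = 74.5153; S(1,+0) = 87.8400; S(1,+1) = 103.5473
  k=2: S(2,-2) = 63.2119; S(2,-1) = 74.5153; S(2,+0) = 87.8400; S(2,+1) = 103.5473; S(2,+2) = 122.0634
  k=3: S(3,-3) = 53.6232; S(3,-2) = 63.2119; S(3,-1) = 74.5153; S(3,+0) = 87.8400; S(3,+1) = 103.5473; S(3,+2) = 122.0634; S(3,+3) = 143.8905
Terminal payoffs V(N, j) = max(S_T - K, 0):
  V(3,-3) = 0.000000; V(3,-2) = 0.000000; V(3,-1) = 0.000000; V(3,+0) = 0.000000; V(3,+1) = 14.877339; V(3,+2) = 33.393427; V(3,+3) = 55.220518
Backward induction: V(k, j) = exp(-r*dt) * [p_u * V(k+1, j+1) + p_m * V(k+1, j) + p_d * V(k+1, j-1)]
  V(2,-2) = exp(-r*dt) * [p_u*0.000000 + p_m*0.000000 + p_d*0.000000] = 0.000000
  V(2,-1) = exp(-r*dt) * [p_u*0.000000 + p_m*0.000000 + p_d*0.000000] = 0.000000
  V(2,+0) = exp(-r*dt) * [p_u*14.877339 + p_m*0.000000 + p_d*0.000000] = 2.343451
  V(2,+1) = exp(-r*dt) * [p_u*33.393427 + p_m*14.877339 + p_d*0.000000] = 15.162611
  V(2,+2) = exp(-r*dt) * [p_u*55.220518 + p_m*33.393427 + p_d*14.877339] = 33.533131
  V(1,-1) = exp(-r*dt) * [p_u*2.343451 + p_m*0.000000 + p_d*0.000000] = 0.369136
  V(1,+0) = exp(-r*dt) * [p_u*15.162611 + p_m*2.343451 + p_d*0.000000] = 3.948216
  V(1,+1) = exp(-r*dt) * [p_u*33.533131 + p_m*15.162611 + p_d*2.343451] = 15.785277
  V(0,+0) = exp(-r*dt) * [p_u*15.785277 + p_m*3.948216 + p_d*0.369136] = 5.179154


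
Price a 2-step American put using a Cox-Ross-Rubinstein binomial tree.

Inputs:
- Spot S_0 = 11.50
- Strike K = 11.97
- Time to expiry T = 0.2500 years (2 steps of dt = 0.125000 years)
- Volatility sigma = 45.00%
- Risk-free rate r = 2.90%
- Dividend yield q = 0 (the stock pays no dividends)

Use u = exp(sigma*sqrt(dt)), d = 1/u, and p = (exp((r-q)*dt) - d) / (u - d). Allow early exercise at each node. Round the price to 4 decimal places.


Answer: Price = V(0,0) = 1.2541

Derivation:
dt = T/N = 0.125000
u = exp(sigma*sqrt(dt)) = 1.172454; d = 1/u = 0.852912
p = (exp((r-q)*dt) - d) / (u - d) = 0.471674
Discount per step: exp(-r*dt) = 0.996382
Stock lattice S(k, i) with i counting down-moves:
  k=0: S(0,0) = 11.5000
  k=1: S(1,0) = 13.4832; S(1,1) = 9.8085
  k=2: S(2,0) = 15.8085; S(2,1) = 11.5000; S(2,2) = 8.3658
Terminal payoffs V(N, i) = max(K - S_T, 0):
  V(2,0) = 0.000000; V(2,1) = 0.470000; V(2,2) = 3.604225
Backward induction: V(k, i) = exp(-r*dt) * [p * V(k+1, i) + (1-p) * V(k+1, i+1)]; then take max(V_cont, immediate exercise) for American.
  V(1,0) = exp(-r*dt) * [p*0.000000 + (1-p)*0.470000] = 0.247415; exercise = 0.000000; V(1,0) = max -> 0.247415
  V(1,1) = exp(-r*dt) * [p*0.470000 + (1-p)*3.604225] = 2.118201; exercise = 2.161513; V(1,1) = max -> 2.161513
  V(0,0) = exp(-r*dt) * [p*0.247415 + (1-p)*2.161513] = 1.254129; exercise = 0.470000; V(0,0) = max -> 1.254129


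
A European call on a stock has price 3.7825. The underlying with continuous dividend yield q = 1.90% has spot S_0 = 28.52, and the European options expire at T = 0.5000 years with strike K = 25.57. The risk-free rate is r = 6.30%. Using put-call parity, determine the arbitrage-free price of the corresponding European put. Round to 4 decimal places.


Put-call parity: C - P = S_0 * exp(-qT) - K * exp(-rT).
S_0 * exp(-qT) = 28.5200 * 0.99054498 = 28.25034290
K * exp(-rT) = 25.5700 * 0.96899096 = 24.77709876
P = C - S*exp(-qT) + K*exp(-rT)
P = 3.7825 - 28.25034290 + 24.77709876 = 0.3093

Answer: Put price = 0.3093


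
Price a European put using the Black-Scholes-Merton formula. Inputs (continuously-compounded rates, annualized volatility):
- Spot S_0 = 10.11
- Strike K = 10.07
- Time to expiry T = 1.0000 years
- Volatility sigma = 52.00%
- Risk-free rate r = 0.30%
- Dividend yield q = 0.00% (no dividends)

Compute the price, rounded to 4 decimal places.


d1 = (ln(S/K) + (r - q + 0.5*sigma^2) * T) / (sigma * sqrt(T)) = 0.27339294
d2 = d1 - sigma * sqrt(T) = -0.24660706
exp(-rT) = 0.99700450; exp(-qT) = 1.00000000
P = K * exp(-rT) * N(-d2) - S_0 * exp(-qT) * N(-d1)
N(-d1) = 0.39227559; N(-d2) = 0.59739383
P = 10.0700 * 0.99700450 * 0.59739383 - 10.1100 * 1.00000000 * 0.39227559 = 2.0318

Answer: Price = 2.0318


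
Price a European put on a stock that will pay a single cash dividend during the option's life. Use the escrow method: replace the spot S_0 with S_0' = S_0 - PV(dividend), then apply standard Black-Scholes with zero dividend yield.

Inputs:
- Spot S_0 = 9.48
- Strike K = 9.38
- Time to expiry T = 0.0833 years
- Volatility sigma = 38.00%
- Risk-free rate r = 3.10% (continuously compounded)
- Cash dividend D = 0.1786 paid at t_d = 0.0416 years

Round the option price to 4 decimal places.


Answer: Price = 0.4356

Derivation:
PV(D) = D * exp(-r * t_d) = 0.1786 * 0.99871123 = 0.17836983
S_0' = S_0 - PV(D) = 9.4800 - 0.17836983 = 9.30163017
d1 = (ln(S_0'/K) + (r + sigma^2/2)*T) / (sigma*sqrt(T)) = 0.00188256
d2 = d1 - sigma*sqrt(T) = -0.10779205
exp(-rT) = 0.99742103
N(-d1) = 0.49924897; N(-d2) = 0.54291967
P = K * exp(-rT) * N(-d2) - S_0' * N(-d1) = 9.3800 * 0.99742103 * 0.54291967 - 9.30163017 * 0.49924897 = 0.4356


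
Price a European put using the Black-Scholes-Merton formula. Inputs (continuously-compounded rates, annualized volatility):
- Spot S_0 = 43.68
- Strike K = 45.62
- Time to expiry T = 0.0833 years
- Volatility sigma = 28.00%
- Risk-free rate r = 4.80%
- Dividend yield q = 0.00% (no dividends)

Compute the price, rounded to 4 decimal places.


d1 = (ln(S/K) + (r - q + 0.5*sigma^2) * T) / (sigma * sqrt(T)) = -0.44785101
d2 = d1 - sigma * sqrt(T) = -0.52866388
exp(-rT) = 0.99600958; exp(-qT) = 1.00000000
P = K * exp(-rT) * N(-d2) - S_0 * exp(-qT) * N(-d1)
N(-d1) = 0.67286964; N(-d2) = 0.70148068
P = 45.6200 * 0.99600958 * 0.70148068 - 43.6800 * 1.00000000 * 0.67286964 = 2.4829

Answer: Price = 2.4829


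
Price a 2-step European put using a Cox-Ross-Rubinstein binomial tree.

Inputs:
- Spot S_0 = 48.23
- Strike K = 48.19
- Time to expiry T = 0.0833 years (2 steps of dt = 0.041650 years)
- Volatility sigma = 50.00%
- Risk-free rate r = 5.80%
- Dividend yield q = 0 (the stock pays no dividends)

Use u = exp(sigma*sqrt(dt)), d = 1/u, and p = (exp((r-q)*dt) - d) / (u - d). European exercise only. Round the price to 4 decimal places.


dt = T/N = 0.041650
u = exp(sigma*sqrt(dt)) = 1.107430; d = 1/u = 0.902992
p = (exp((r-q)*dt) - d) / (u - d) = 0.486342
Discount per step: exp(-r*dt) = 0.997587
Stock lattice S(k, i) with i counting down-moves:
  k=0: S(0,0) = 48.2300
  k=1: S(1,0) = 53.4113; S(1,1) = 43.5513
  k=2: S(2,0) = 59.1493; S(2,1) = 48.2300; S(2,2) = 39.3265
Terminal payoffs V(N, i) = max(K - S_T, 0):
  V(2,0) = 0.000000; V(2,1) = 0.000000; V(2,2) = 8.863527
Backward induction: V(k, i) = exp(-r*dt) * [p * V(k+1, i) + (1-p) * V(k+1, i+1)].
  V(1,0) = exp(-r*dt) * [p*0.000000 + (1-p)*0.000000] = 0.000000
  V(1,1) = exp(-r*dt) * [p*0.000000 + (1-p)*8.863527] = 4.541834
  V(0,0) = exp(-r*dt) * [p*0.000000 + (1-p)*4.541834] = 2.327319

Answer: Price = V(0,0) = 2.3273


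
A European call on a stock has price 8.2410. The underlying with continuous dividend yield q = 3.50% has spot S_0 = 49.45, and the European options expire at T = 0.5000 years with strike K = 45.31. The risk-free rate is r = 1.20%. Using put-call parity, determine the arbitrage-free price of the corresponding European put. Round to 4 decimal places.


Answer: Put price = 4.6878

Derivation:
Put-call parity: C - P = S_0 * exp(-qT) - K * exp(-rT).
S_0 * exp(-qT) = 49.4500 * 0.98265224 = 48.59215305
K * exp(-rT) = 45.3100 * 0.99401796 = 45.03895395
P = C - S*exp(-qT) + K*exp(-rT)
P = 8.2410 - 48.59215305 + 45.03895395 = 4.6878


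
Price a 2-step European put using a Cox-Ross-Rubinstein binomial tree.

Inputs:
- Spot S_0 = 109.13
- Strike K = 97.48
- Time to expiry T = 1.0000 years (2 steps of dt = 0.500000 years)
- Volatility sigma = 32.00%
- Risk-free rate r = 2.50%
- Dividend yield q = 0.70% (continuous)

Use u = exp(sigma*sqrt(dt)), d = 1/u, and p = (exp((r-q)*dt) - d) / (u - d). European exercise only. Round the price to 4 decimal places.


Answer: Price = V(0,0) = 7.8813

Derivation:
dt = T/N = 0.500000
u = exp(sigma*sqrt(dt)) = 1.253919; d = 1/u = 0.797499
p = (exp((r-q)*dt) - d) / (u - d) = 0.463479
Discount per step: exp(-r*dt) = 0.987578
Stock lattice S(k, i) with i counting down-moves:
  k=0: S(0,0) = 109.1300
  k=1: S(1,0) = 136.8402; S(1,1) = 87.0311
  k=2: S(2,0) = 171.5866; S(2,1) = 109.1300; S(2,2) = 69.4073
Terminal payoffs V(N, i) = max(K - S_T, 0):
  V(2,0) = 0.000000; V(2,1) = 0.000000; V(2,2) = 28.072739
Backward induction: V(k, i) = exp(-r*dt) * [p * V(k+1, i) + (1-p) * V(k+1, i+1)].
  V(1,0) = exp(-r*dt) * [p*0.000000 + (1-p)*0.000000] = 0.000000
  V(1,1) = exp(-r*dt) * [p*0.000000 + (1-p)*28.072739] = 14.874508
  V(0,0) = exp(-r*dt) * [p*0.000000 + (1-p)*14.874508] = 7.881347


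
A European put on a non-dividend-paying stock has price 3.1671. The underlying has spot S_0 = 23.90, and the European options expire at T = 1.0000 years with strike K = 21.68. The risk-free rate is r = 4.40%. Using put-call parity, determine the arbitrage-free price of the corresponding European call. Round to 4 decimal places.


Answer: Call price = 6.3203

Derivation:
Put-call parity: C - P = S_0 * exp(-qT) - K * exp(-rT).
S_0 * exp(-qT) = 23.9000 * 1.00000000 = 23.90000000
K * exp(-rT) = 21.6800 * 0.95695396 = 20.74676180
C = P + S*exp(-qT) - K*exp(-rT)
C = 3.1671 + 23.90000000 - 20.74676180 = 6.3203


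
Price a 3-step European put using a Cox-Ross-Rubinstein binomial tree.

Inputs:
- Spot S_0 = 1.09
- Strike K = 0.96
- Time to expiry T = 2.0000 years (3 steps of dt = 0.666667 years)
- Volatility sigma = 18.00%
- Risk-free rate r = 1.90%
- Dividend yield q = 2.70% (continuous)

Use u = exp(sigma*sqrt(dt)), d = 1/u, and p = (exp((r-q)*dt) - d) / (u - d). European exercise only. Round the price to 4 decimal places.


Answer: Price = V(0,0) = 0.0500

Derivation:
dt = T/N = 0.666667
u = exp(sigma*sqrt(dt)) = 1.158319; d = 1/u = 0.863320
p = (exp((r-q)*dt) - d) / (u - d) = 0.445293
Discount per step: exp(-r*dt) = 0.987413
Stock lattice S(k, i) with i counting down-moves:
  k=0: S(0,0) = 1.0900
  k=1: S(1,0) = 1.2626; S(1,1) = 0.9410
  k=2: S(2,0) = 1.4625; S(2,1) = 1.0900; S(2,2) = 0.8124
  k=3: S(3,0) = 1.6940; S(3,1) = 1.2626; S(3,2) = 0.9410; S(3,3) = 0.7014
Terminal payoffs V(N, i) = max(K - S_T, 0):
  V(3,0) = 0.000000; V(3,1) = 0.000000; V(3,2) = 0.018981; V(3,3) = 0.258638
Backward induction: V(k, i) = exp(-r*dt) * [p * V(k+1, i) + (1-p) * V(k+1, i+1)].
  V(2,0) = exp(-r*dt) * [p*0.000000 + (1-p)*0.000000] = 0.000000
  V(2,1) = exp(-r*dt) * [p*0.000000 + (1-p)*0.018981] = 0.010396
  V(2,2) = exp(-r*dt) * [p*0.018981 + (1-p)*0.258638] = 0.150008
  V(1,0) = exp(-r*dt) * [p*0.000000 + (1-p)*0.010396] = 0.005694
  V(1,1) = exp(-r*dt) * [p*0.010396 + (1-p)*0.150008] = 0.086734
  V(0,0) = exp(-r*dt) * [p*0.005694 + (1-p)*0.086734] = 0.050010


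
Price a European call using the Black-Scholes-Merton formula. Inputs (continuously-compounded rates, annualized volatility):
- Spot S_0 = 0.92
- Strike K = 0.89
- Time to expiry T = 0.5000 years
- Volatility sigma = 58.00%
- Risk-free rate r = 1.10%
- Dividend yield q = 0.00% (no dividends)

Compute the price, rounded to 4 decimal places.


Answer: Price = 0.1647

Derivation:
d1 = (ln(S/K) + (r - q + 0.5*sigma^2) * T) / (sigma * sqrt(T)) = 0.29930661
d2 = d1 - sigma * sqrt(T) = -0.11081532
exp(-rT) = 0.99451510; exp(-qT) = 1.00000000
C = S_0 * exp(-qT) * N(d1) - K * exp(-rT) * N(d2)
N(d1) = 0.61764695; N(d2) = 0.45588140
C = 0.9200 * 1.00000000 * 0.61764695 - 0.8900 * 0.99451510 * 0.45588140 = 0.1647


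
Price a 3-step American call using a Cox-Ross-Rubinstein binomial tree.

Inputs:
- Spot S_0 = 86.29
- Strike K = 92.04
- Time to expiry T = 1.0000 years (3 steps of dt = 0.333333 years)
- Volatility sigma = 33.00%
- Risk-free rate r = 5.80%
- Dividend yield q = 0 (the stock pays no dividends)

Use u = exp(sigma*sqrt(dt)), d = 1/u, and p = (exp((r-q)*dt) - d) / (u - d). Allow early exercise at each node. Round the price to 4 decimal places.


dt = T/N = 0.333333
u = exp(sigma*sqrt(dt)) = 1.209885; d = 1/u = 0.826525
p = (exp((r-q)*dt) - d) / (u - d) = 0.503434
Discount per step: exp(-r*dt) = 0.980852
Stock lattice S(k, i) with i counting down-moves:
  k=0: S(0,0) = 86.2900
  k=1: S(1,0) = 104.4010; S(1,1) = 71.3208
  k=2: S(2,0) = 126.3132; S(2,1) = 86.2900; S(2,2) = 58.9484
  k=3: S(3,0) = 152.8245; S(3,1) = 104.4010; S(3,2) = 71.3208; S(3,3) = 48.7223
Terminal payoffs V(N, i) = max(S_T - K, 0):
  V(3,0) = 60.784543; V(3,1) = 12.361005; V(3,2) = 0.000000; V(3,3) = 0.000000
Backward induction: V(k, i) = exp(-r*dt) * [p * V(k+1, i) + (1-p) * V(k+1, i+1)]; then take max(V_cont, immediate exercise) for American.
  V(2,0) = exp(-r*dt) * [p*60.784543 + (1-p)*12.361005] = 36.035594; exercise = 34.273245; V(2,0) = max -> 36.035594
  V(2,1) = exp(-r*dt) * [p*12.361005 + (1-p)*0.000000] = 6.103796; exercise = 0.000000; V(2,1) = max -> 6.103796
  V(2,2) = exp(-r*dt) * [p*0.000000 + (1-p)*0.000000] = 0.000000; exercise = 0.000000; V(2,2) = max -> 0.000000
  V(1,0) = exp(-r*dt) * [p*36.035594 + (1-p)*6.103796] = 20.767078; exercise = 12.361005; V(1,0) = max -> 20.767078
  V(1,1) = exp(-r*dt) * [p*6.103796 + (1-p)*0.000000] = 3.014020; exercise = 0.000000; V(1,1) = max -> 3.014020
  V(0,0) = exp(-r*dt) * [p*20.767078 + (1-p)*3.014020] = 11.722670; exercise = 0.000000; V(0,0) = max -> 11.722670

Answer: Price = V(0,0) = 11.7227


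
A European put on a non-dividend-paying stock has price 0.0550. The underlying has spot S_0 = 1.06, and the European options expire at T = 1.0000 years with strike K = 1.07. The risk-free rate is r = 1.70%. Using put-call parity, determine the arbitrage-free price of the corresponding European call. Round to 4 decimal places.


Put-call parity: C - P = S_0 * exp(-qT) - K * exp(-rT).
S_0 * exp(-qT) = 1.0600 * 1.00000000 = 1.06000000
K * exp(-rT) = 1.0700 * 0.98314368 = 1.05196374
C = P + S*exp(-qT) - K*exp(-rT)
C = 0.0550 + 1.06000000 - 1.05196374 = 0.0630

Answer: Call price = 0.0630


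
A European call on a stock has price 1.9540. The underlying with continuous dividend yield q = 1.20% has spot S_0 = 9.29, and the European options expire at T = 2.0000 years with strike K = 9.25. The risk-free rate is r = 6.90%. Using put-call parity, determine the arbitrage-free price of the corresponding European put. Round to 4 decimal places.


Put-call parity: C - P = S_0 * exp(-qT) - K * exp(-rT).
S_0 * exp(-qT) = 9.2900 * 0.97628571 = 9.06969424
K * exp(-rT) = 9.2500 * 0.87109869 = 8.05766290
P = C - S*exp(-qT) + K*exp(-rT)
P = 1.9540 - 9.06969424 + 8.05766290 = 0.9420

Answer: Put price = 0.9420


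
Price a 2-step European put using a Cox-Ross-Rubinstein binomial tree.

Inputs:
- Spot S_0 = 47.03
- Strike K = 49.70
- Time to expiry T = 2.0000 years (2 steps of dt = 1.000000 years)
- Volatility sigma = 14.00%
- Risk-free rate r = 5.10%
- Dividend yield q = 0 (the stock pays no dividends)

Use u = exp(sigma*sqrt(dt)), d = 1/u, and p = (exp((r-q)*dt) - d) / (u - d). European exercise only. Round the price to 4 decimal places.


dt = T/N = 1.000000
u = exp(sigma*sqrt(dt)) = 1.150274; d = 1/u = 0.869358
p = (exp((r-q)*dt) - d) / (u - d) = 0.651315
Discount per step: exp(-r*dt) = 0.950279
Stock lattice S(k, i) with i counting down-moves:
  k=0: S(0,0) = 47.0300
  k=1: S(1,0) = 54.0974; S(1,1) = 40.8859
  k=2: S(2,0) = 62.2268; S(2,1) = 47.0300; S(2,2) = 35.5445
Terminal payoffs V(N, i) = max(K - S_T, 0):
  V(2,0) = 0.000000; V(2,1) = 2.670000; V(2,2) = 14.155491
Backward induction: V(k, i) = exp(-r*dt) * [p * V(k+1, i) + (1-p) * V(k+1, i+1)].
  V(1,0) = exp(-r*dt) * [p*0.000000 + (1-p)*2.670000] = 0.884698
  V(1,1) = exp(-r*dt) * [p*2.670000 + (1-p)*14.155491] = 6.342932
  V(0,0) = exp(-r*dt) * [p*0.884698 + (1-p)*6.342932] = 2.649281

Answer: Price = V(0,0) = 2.6493


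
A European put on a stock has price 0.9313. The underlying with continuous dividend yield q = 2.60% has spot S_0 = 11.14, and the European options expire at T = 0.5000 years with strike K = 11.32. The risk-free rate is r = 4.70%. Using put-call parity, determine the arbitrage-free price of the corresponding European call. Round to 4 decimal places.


Answer: Call price = 0.8703

Derivation:
Put-call parity: C - P = S_0 * exp(-qT) - K * exp(-rT).
S_0 * exp(-qT) = 11.1400 * 0.98708414 = 10.99611726
K * exp(-rT) = 11.3200 * 0.97677397 = 11.05708139
C = P + S*exp(-qT) - K*exp(-rT)
C = 0.9313 + 10.99611726 - 11.05708139 = 0.8703


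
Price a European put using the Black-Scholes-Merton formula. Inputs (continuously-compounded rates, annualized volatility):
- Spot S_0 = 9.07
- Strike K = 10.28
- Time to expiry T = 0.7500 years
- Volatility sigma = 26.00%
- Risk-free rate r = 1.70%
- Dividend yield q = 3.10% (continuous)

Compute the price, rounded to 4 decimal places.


d1 = (ln(S/K) + (r - q + 0.5*sigma^2) * T) / (sigma * sqrt(T)) = -0.49020589
d2 = d1 - sigma * sqrt(T) = -0.71537249
exp(-rT) = 0.98733094; exp(-qT) = 0.97701820
P = K * exp(-rT) * N(-d2) - S_0 * exp(-qT) * N(-d1)
N(-d1) = 0.68800589; N(-d2) = 0.76281055
P = 10.2800 * 0.98733094 * 0.76281055 - 9.0700 * 0.97701820 * 0.68800589 = 1.6455

Answer: Price = 1.6455


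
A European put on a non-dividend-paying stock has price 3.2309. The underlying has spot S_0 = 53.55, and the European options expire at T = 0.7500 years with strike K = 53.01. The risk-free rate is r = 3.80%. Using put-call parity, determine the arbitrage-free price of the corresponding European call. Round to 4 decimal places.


Answer: Call price = 5.2604

Derivation:
Put-call parity: C - P = S_0 * exp(-qT) - K * exp(-rT).
S_0 * exp(-qT) = 53.5500 * 1.00000000 = 53.55000000
K * exp(-rT) = 53.0100 * 0.97190229 = 51.52054061
C = P + S*exp(-qT) - K*exp(-rT)
C = 3.2309 + 53.55000000 - 51.52054061 = 5.2604


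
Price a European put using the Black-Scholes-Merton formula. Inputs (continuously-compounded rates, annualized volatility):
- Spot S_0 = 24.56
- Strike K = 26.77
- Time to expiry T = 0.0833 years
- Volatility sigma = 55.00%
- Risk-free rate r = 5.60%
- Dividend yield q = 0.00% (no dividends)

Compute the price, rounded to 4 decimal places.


d1 = (ln(S/K) + (r - q + 0.5*sigma^2) * T) / (sigma * sqrt(T)) = -0.43403690
d2 = d1 - sigma * sqrt(T) = -0.59277647
exp(-rT) = 0.99534606; exp(-qT) = 1.00000000
P = K * exp(-rT) * N(-d2) - S_0 * exp(-qT) * N(-d1)
N(-d1) = 0.66786918; N(-d2) = 0.72333462
P = 26.7700 * 0.99534606 * 0.72333462 - 24.5600 * 1.00000000 * 0.66786918 = 2.8707

Answer: Price = 2.8707


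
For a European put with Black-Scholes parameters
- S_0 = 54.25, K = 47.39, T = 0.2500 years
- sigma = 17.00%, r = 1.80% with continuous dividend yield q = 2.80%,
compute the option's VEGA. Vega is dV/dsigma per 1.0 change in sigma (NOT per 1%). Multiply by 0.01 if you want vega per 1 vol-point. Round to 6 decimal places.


d1 = 1.6035794875; d2 = 1.5185794875
phi(d1) = 0.1102866802; exp(-qT) = 0.9930244429; exp(-rT) = 0.9955101098
Vega = S * exp(-qT) * phi(d1) * sqrt(T) = 54.2500 * 0.9930244429 * 0.1102866802 * 0.5000000000 = 2.970659

Answer: Vega = 2.970659


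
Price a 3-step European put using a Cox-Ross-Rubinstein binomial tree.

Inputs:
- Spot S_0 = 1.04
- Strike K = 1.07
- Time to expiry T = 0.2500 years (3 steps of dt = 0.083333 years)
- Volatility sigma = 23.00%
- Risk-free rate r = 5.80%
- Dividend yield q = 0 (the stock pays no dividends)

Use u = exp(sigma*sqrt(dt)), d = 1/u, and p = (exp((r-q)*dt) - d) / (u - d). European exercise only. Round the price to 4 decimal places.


Answer: Price = V(0,0) = 0.0581

Derivation:
dt = T/N = 0.083333
u = exp(sigma*sqrt(dt)) = 1.068649; d = 1/u = 0.935761
p = (exp((r-q)*dt) - d) / (u - d) = 0.519867
Discount per step: exp(-r*dt) = 0.995178
Stock lattice S(k, i) with i counting down-moves:
  k=0: S(0,0) = 1.0400
  k=1: S(1,0) = 1.1114; S(1,1) = 0.9732
  k=2: S(2,0) = 1.1877; S(2,1) = 1.0400; S(2,2) = 0.9107
  k=3: S(3,0) = 1.2692; S(3,1) = 1.1114; S(3,2) = 0.9732; S(3,3) = 0.8522
Terminal payoffs V(N, i) = max(K - S_T, 0):
  V(3,0) = 0.000000; V(3,1) = 0.000000; V(3,2) = 0.096809; V(3,3) = 0.217826
Backward induction: V(k, i) = exp(-r*dt) * [p * V(k+1, i) + (1-p) * V(k+1, i+1)].
  V(2,0) = exp(-r*dt) * [p*0.000000 + (1-p)*0.000000] = 0.000000
  V(2,1) = exp(-r*dt) * [p*0.000000 + (1-p)*0.096809] = 0.046257
  V(2,2) = exp(-r*dt) * [p*0.096809 + (1-p)*0.217826] = 0.154166
  V(1,0) = exp(-r*dt) * [p*0.000000 + (1-p)*0.046257] = 0.022102
  V(1,1) = exp(-r*dt) * [p*0.046257 + (1-p)*0.154166] = 0.097595
  V(0,0) = exp(-r*dt) * [p*0.022102 + (1-p)*0.097595] = 0.058068


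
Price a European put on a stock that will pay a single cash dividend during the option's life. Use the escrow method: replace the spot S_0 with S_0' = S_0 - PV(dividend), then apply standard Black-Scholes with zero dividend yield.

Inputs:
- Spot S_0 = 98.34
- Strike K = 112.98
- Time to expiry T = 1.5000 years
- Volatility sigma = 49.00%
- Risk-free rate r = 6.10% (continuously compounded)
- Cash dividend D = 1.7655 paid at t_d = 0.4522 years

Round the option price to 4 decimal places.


Answer: Price = 26.9272

Derivation:
PV(D) = D * exp(-r * t_d) = 1.7655 * 0.97279277 = 1.71746564
S_0' = S_0 - PV(D) = 98.3400 - 1.71746564 = 96.62253436
d1 = (ln(S_0'/K) + (r + sigma^2/2)*T) / (sigma*sqrt(T)) = 0.19192032
d2 = d1 - sigma*sqrt(T) = -0.40820467
exp(-rT) = 0.91256132
N(-d1) = 0.42390231; N(-d2) = 0.65843829
P = K * exp(-rT) * N(-d2) - S_0' * N(-d1) = 112.9800 * 0.91256132 * 0.65843829 - 96.62253436 * 0.42390231 = 26.9272


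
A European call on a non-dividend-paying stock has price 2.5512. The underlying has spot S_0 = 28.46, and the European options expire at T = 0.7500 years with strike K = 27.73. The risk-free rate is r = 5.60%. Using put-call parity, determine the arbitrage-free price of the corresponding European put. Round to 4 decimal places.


Put-call parity: C - P = S_0 * exp(-qT) - K * exp(-rT).
S_0 * exp(-qT) = 28.4600 * 1.00000000 = 28.46000000
K * exp(-rT) = 27.7300 * 0.95886978 = 26.58945902
P = C - S*exp(-qT) + K*exp(-rT)
P = 2.5512 - 28.46000000 + 26.58945902 = 0.6807

Answer: Put price = 0.6807


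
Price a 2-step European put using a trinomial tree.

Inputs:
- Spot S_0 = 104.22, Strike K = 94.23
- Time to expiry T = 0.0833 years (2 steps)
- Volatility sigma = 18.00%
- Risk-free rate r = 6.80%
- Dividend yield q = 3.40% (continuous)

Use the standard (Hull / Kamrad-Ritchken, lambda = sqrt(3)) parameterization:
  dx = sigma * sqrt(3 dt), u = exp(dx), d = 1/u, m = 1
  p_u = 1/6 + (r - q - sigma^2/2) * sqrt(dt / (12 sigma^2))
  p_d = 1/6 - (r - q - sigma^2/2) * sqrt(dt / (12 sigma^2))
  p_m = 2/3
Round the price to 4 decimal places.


dt = T/N = 0.041650; dx = sigma*sqrt(3*dt) = 0.063627
u = exp(dx) = 1.065695; d = 1/u = 0.938355
p_u = 0.172493, p_m = 0.666667, p_d = 0.160841
Discount per step: exp(-r*dt) = 0.997172
Stock lattice S(k, j) with j the centered position index:
  k=0: S(0,+0) = 104.2200
  k=1: S(1,-1) = 97.7954; S(1,+0) = 104.2200; S(1,+1) = 111.0667
  k=2: S(2,-2) = 91.7668; S(2,-1) = 97.7954; S(2,+0) = 104.2200; S(2,+1) = 111.0667; S(2,+2) = 118.3632
Terminal payoffs V(N, j) = max(K - S_T, 0):
  V(2,-2) = 2.463227; V(2,-1) = 0.000000; V(2,+0) = 0.000000; V(2,+1) = 0.000000; V(2,+2) = 0.000000
Backward induction: V(k, j) = exp(-r*dt) * [p_u * V(k+1, j+1) + p_m * V(k+1, j) + p_d * V(k+1, j-1)]
  V(1,-1) = exp(-r*dt) * [p_u*0.000000 + p_m*0.000000 + p_d*2.463227] = 0.395067
  V(1,+0) = exp(-r*dt) * [p_u*0.000000 + p_m*0.000000 + p_d*0.000000] = 0.000000
  V(1,+1) = exp(-r*dt) * [p_u*0.000000 + p_m*0.000000 + p_d*0.000000] = 0.000000
  V(0,+0) = exp(-r*dt) * [p_u*0.000000 + p_m*0.000000 + p_d*0.395067] = 0.063363

Answer: Price = V(0,0) = 0.0634


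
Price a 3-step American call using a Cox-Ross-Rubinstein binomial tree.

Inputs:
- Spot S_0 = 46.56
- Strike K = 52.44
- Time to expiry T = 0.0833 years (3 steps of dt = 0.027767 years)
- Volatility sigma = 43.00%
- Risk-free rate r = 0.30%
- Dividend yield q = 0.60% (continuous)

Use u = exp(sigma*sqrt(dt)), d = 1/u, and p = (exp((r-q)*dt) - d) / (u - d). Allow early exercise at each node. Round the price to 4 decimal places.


dt = T/N = 0.027767
u = exp(sigma*sqrt(dt)) = 1.074282; d = 1/u = 0.930854
p = (exp((r-q)*dt) - d) / (u - d) = 0.481514
Discount per step: exp(-r*dt) = 0.999917
Stock lattice S(k, i) with i counting down-moves:
  k=0: S(0,0) = 46.5600
  k=1: S(1,0) = 50.0186; S(1,1) = 43.3406
  k=2: S(2,0) = 53.7340; S(2,1) = 46.5600; S(2,2) = 40.3438
  k=3: S(3,0) = 57.7255; S(3,1) = 50.0186; S(3,2) = 43.3406; S(3,3) = 37.5542
Terminal payoffs V(N, i) = max(S_T - K, 0):
  V(3,0) = 5.285487; V(3,1) = 0.000000; V(3,2) = 0.000000; V(3,3) = 0.000000
Backward induction: V(k, i) = exp(-r*dt) * [p * V(k+1, i) + (1-p) * V(k+1, i+1)]; then take max(V_cont, immediate exercise) for American.
  V(2,0) = exp(-r*dt) * [p*5.285487 + (1-p)*0.000000] = 2.544823; exercise = 1.294028; V(2,0) = max -> 2.544823
  V(2,1) = exp(-r*dt) * [p*0.000000 + (1-p)*0.000000] = 0.000000; exercise = 0.000000; V(2,1) = max -> 0.000000
  V(2,2) = exp(-r*dt) * [p*0.000000 + (1-p)*0.000000] = 0.000000; exercise = 0.000000; V(2,2) = max -> 0.000000
  V(1,0) = exp(-r*dt) * [p*2.544823 + (1-p)*0.000000] = 1.225265; exercise = 0.000000; V(1,0) = max -> 1.225265
  V(1,1) = exp(-r*dt) * [p*0.000000 + (1-p)*0.000000] = 0.000000; exercise = 0.000000; V(1,1) = max -> 0.000000
  V(0,0) = exp(-r*dt) * [p*1.225265 + (1-p)*0.000000] = 0.589933; exercise = 0.000000; V(0,0) = max -> 0.589933

Answer: Price = V(0,0) = 0.5899


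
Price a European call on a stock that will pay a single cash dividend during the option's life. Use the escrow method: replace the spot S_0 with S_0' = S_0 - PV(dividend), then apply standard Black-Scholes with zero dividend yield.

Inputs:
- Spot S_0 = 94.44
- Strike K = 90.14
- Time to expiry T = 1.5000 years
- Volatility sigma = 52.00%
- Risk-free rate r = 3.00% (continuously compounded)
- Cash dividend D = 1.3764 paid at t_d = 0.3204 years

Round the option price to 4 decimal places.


Answer: Price = 26.0021

Derivation:
PV(D) = D * exp(-r * t_d) = 1.3764 * 0.99043405 = 1.36323342
S_0' = S_0 - PV(D) = 94.4400 - 1.36323342 = 93.07676658
d1 = (ln(S_0'/K) + (r + sigma^2/2)*T) / (sigma*sqrt(T)) = 0.43943309
d2 = d1 - sigma*sqrt(T) = -0.19743424
exp(-rT) = 0.95599748
N(d1) = 0.66982612; N(d2) = 0.42174387
C = S_0' * N(d1) - K * exp(-rT) * N(d2) = 93.07676658 * 0.66982612 - 90.1400 * 0.95599748 * 0.42174387 = 26.0021


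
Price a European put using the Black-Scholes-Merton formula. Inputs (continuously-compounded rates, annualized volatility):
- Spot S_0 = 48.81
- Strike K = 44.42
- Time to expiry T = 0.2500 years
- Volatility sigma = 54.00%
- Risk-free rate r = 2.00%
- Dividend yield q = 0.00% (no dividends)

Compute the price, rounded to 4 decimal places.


Answer: Price = 3.0195

Derivation:
d1 = (ln(S/K) + (r - q + 0.5*sigma^2) * T) / (sigma * sqrt(T)) = 0.50257552
d2 = d1 - sigma * sqrt(T) = 0.23257552
exp(-rT) = 0.99501248; exp(-qT) = 1.00000000
P = K * exp(-rT) * N(-d2) - S_0 * exp(-qT) * N(-d1)
N(-d1) = 0.30763137; N(-d2) = 0.40804552
P = 44.4200 * 0.99501248 * 0.40804552 - 48.8100 * 1.00000000 * 0.30763137 = 3.0195


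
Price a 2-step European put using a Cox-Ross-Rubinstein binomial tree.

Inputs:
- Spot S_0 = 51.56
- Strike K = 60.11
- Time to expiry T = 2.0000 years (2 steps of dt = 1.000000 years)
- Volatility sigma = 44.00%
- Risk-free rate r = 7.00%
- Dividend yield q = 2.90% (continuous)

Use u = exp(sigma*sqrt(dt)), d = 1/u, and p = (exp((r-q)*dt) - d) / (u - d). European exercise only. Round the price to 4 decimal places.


dt = T/N = 1.000000
u = exp(sigma*sqrt(dt)) = 1.552707; d = 1/u = 0.644036
p = (exp((r-q)*dt) - d) / (u - d) = 0.437800
Discount per step: exp(-r*dt) = 0.932394
Stock lattice S(k, i) with i counting down-moves:
  k=0: S(0,0) = 51.5600
  k=1: S(1,0) = 80.0576; S(1,1) = 33.2065
  k=2: S(2,0) = 124.3060; S(2,1) = 51.5600; S(2,2) = 21.3862
Terminal payoffs V(N, i) = max(K - S_T, 0):
  V(2,0) = 0.000000; V(2,1) = 8.550000; V(2,2) = 38.723793
Backward induction: V(k, i) = exp(-r*dt) * [p * V(k+1, i) + (1-p) * V(k+1, i+1)].
  V(1,0) = exp(-r*dt) * [p*0.000000 + (1-p)*8.550000] = 4.481843
  V(1,1) = exp(-r*dt) * [p*8.550000 + (1-p)*38.723793] = 23.788834
  V(0,0) = exp(-r*dt) * [p*4.481843 + (1-p)*23.788834] = 14.299417

Answer: Price = V(0,0) = 14.2994


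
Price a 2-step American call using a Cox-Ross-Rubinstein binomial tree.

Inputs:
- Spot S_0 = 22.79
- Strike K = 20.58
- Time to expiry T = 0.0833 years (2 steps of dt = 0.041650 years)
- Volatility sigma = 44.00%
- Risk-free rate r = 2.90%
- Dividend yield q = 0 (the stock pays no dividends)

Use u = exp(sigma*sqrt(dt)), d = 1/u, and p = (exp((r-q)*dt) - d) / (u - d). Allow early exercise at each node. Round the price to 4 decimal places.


Answer: Price = V(0,0) = 2.6673

Derivation:
dt = T/N = 0.041650
u = exp(sigma*sqrt(dt)) = 1.093952; d = 1/u = 0.914117
p = (exp((r-q)*dt) - d) / (u - d) = 0.484286
Discount per step: exp(-r*dt) = 0.998793
Stock lattice S(k, i) with i counting down-moves:
  k=0: S(0,0) = 22.7900
  k=1: S(1,0) = 24.9312; S(1,1) = 20.8327
  k=2: S(2,0) = 27.2735; S(2,1) = 22.7900; S(2,2) = 19.0436
Terminal payoffs V(N, i) = max(S_T - K, 0):
  V(2,0) = 6.693490; V(2,1) = 2.210000; V(2,2) = 0.000000
Backward induction: V(k, i) = exp(-r*dt) * [p * V(k+1, i) + (1-p) * V(k+1, i+1)]; then take max(V_cont, immediate exercise) for American.
  V(1,0) = exp(-r*dt) * [p*6.693490 + (1-p)*2.210000] = 4.376004; exercise = 4.351162; V(1,0) = max -> 4.376004
  V(1,1) = exp(-r*dt) * [p*2.210000 + (1-p)*0.000000] = 1.068981; exercise = 0.252727; V(1,1) = max -> 1.068981
  V(0,0) = exp(-r*dt) * [p*4.376004 + (1-p)*1.068981] = 2.667304; exercise = 2.210000; V(0,0) = max -> 2.667304


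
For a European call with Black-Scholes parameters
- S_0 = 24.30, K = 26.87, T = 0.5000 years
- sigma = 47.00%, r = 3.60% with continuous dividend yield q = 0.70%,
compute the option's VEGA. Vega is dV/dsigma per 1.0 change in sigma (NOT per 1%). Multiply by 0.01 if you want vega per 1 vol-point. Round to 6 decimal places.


d1 = -0.0927034210; d2 = -0.4250436081
phi(d1) = 0.3972317183; exp(-qT) = 0.9965061179; exp(-rT) = 0.9821610324
Vega = S * exp(-qT) * phi(d1) * sqrt(T) = 24.3000 * 0.9965061179 * 0.3972317183 * 0.7071067812 = 6.801664

Answer: Vega = 6.801664


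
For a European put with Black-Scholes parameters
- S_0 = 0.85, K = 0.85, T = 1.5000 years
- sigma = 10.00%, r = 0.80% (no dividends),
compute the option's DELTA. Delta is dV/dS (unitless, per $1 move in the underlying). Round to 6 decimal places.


Answer: Delta = -0.436749

Derivation:
d1 = 0.1592168333; d2 = 0.0367423461
phi(d1) = 0.3939175982; exp(-qT) = 1.0000000000; exp(-rT) = 0.9880717129
N(-d1) = 0.4367490210
Delta = -exp(-qT) * N(-d1) = -1.0000000000 * 0.4367490210 = -0.436749


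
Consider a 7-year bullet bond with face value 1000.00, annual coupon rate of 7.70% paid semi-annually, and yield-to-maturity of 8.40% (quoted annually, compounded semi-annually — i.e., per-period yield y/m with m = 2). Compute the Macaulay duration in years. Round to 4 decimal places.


Coupon per period c = face * coupon_rate / m = 38.500000
Periods per year m = 2; per-period yield y/m = 0.042000
Number of cashflows N = 14
Cashflows (t years, CF_t, discount factor 1/(1+y/m)^(m*t), PV):
  t = 0.5000: CF_t = 38.500000, DF = 0.959693, PV = 36.948177
  t = 1.0000: CF_t = 38.500000, DF = 0.921010, PV = 35.458903
  t = 1.5000: CF_t = 38.500000, DF = 0.883887, PV = 34.029657
  t = 2.0000: CF_t = 38.500000, DF = 0.848260, PV = 32.658020
  t = 2.5000: CF_t = 38.500000, DF = 0.814069, PV = 31.341670
  t = 3.0000: CF_t = 38.500000, DF = 0.781257, PV = 30.078378
  t = 3.5000: CF_t = 38.500000, DF = 0.749766, PV = 28.866006
  t = 4.0000: CF_t = 38.500000, DF = 0.719545, PV = 27.702501
  t = 4.5000: CF_t = 38.500000, DF = 0.690543, PV = 26.585893
  t = 5.0000: CF_t = 38.500000, DF = 0.662709, PV = 25.514293
  t = 5.5000: CF_t = 38.500000, DF = 0.635997, PV = 24.485886
  t = 6.0000: CF_t = 38.500000, DF = 0.610362, PV = 23.498931
  t = 6.5000: CF_t = 38.500000, DF = 0.585760, PV = 22.551757
  t = 7.0000: CF_t = 1038.500000, DF = 0.562150, PV = 583.792398
Price P = sum_t PV_t = 963.512470
Macaulay numerator sum_t t * PV_t:
  t * PV_t at t = 0.5000: 18.474088
  t * PV_t at t = 1.0000: 35.458903
  t * PV_t at t = 1.5000: 51.044486
  t * PV_t at t = 2.0000: 65.316040
  t * PV_t at t = 2.5000: 78.354175
  t * PV_t at t = 3.0000: 90.235135
  t * PV_t at t = 3.5000: 101.031021
  t * PV_t at t = 4.0000: 110.810004
  t * PV_t at t = 4.5000: 119.636520
  t * PV_t at t = 5.0000: 127.571465
  t * PV_t at t = 5.5000: 134.672372
  t * PV_t at t = 6.0000: 140.993585
  t * PV_t at t = 6.5000: 146.586420
  t * PV_t at t = 7.0000: 4086.546786
Macaulay duration D = (sum_t t * PV_t) / P = 5306.731000 / 963.512470 = 5.507693

Answer: Macaulay duration = 5.5077 years


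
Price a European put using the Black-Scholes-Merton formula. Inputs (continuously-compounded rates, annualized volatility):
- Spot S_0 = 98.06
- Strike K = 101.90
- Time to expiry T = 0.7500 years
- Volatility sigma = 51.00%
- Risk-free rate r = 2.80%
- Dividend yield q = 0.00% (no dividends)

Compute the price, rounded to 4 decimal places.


d1 = (ln(S/K) + (r - q + 0.5*sigma^2) * T) / (sigma * sqrt(T)) = 0.18141273
d2 = d1 - sigma * sqrt(T) = -0.26026023
exp(-rT) = 0.97921896; exp(-qT) = 1.00000000
P = K * exp(-rT) * N(-d2) - S_0 * exp(-qT) * N(-d1)
N(-d1) = 0.42802181; N(-d2) = 0.60266848
P = 101.9000 * 0.97921896 * 0.60266848 - 98.0600 * 1.00000000 * 0.42802181 = 18.1639

Answer: Price = 18.1639


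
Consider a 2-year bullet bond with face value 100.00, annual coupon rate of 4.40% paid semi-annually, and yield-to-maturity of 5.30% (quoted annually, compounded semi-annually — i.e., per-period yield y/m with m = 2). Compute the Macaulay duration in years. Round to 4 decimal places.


Answer: Macaulay duration = 1.9357 years

Derivation:
Coupon per period c = face * coupon_rate / m = 2.200000
Periods per year m = 2; per-period yield y/m = 0.026500
Number of cashflows N = 4
Cashflows (t years, CF_t, discount factor 1/(1+y/m)^(m*t), PV):
  t = 0.5000: CF_t = 2.200000, DF = 0.974184, PV = 2.143205
  t = 1.0000: CF_t = 2.200000, DF = 0.949035, PV = 2.087876
  t = 1.5000: CF_t = 2.200000, DF = 0.924535, PV = 2.033976
  t = 2.0000: CF_t = 102.200000, DF = 0.900667, PV = 92.048154
Price P = sum_t PV_t = 98.313211
Macaulay numerator sum_t t * PV_t:
  t * PV_t at t = 0.5000: 1.071603
  t * PV_t at t = 1.0000: 2.087876
  t * PV_t at t = 1.5000: 3.050964
  t * PV_t at t = 2.0000: 184.096307
Macaulay duration D = (sum_t t * PV_t) / P = 190.306750 / 98.313211 = 1.935719


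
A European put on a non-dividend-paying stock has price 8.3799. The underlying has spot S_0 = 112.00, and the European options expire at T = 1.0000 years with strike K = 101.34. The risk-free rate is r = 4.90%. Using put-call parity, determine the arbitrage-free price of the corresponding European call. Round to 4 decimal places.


Answer: Call price = 23.8859

Derivation:
Put-call parity: C - P = S_0 * exp(-qT) - K * exp(-rT).
S_0 * exp(-qT) = 112.0000 * 1.00000000 = 112.00000000
K * exp(-rT) = 101.3400 * 0.95218113 = 96.49403568
C = P + S*exp(-qT) - K*exp(-rT)
C = 8.3799 + 112.00000000 - 96.49403568 = 23.8859


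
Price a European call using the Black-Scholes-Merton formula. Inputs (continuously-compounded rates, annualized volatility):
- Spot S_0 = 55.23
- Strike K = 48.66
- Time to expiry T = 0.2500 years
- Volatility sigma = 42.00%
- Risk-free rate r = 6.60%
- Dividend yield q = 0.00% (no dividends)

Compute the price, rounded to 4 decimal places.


d1 = (ln(S/K) + (r - q + 0.5*sigma^2) * T) / (sigma * sqrt(T)) = 0.78666165
d2 = d1 - sigma * sqrt(T) = 0.57666165
exp(-rT) = 0.98363538; exp(-qT) = 1.00000000
C = S_0 * exp(-qT) * N(d1) - K * exp(-rT) * N(d2)
N(d1) = 0.78426002; N(d2) = 0.71791598
C = 55.2300 * 1.00000000 * 0.78426002 - 48.6600 * 0.98363538 * 0.71791598 = 8.9526

Answer: Price = 8.9526


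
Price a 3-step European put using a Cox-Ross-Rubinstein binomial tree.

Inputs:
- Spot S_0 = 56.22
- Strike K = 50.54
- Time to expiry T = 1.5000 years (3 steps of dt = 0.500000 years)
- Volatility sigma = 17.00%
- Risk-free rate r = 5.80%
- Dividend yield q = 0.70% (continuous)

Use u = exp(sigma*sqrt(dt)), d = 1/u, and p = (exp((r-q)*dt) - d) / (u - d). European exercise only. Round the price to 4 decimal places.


dt = T/N = 0.500000
u = exp(sigma*sqrt(dt)) = 1.127732; d = 1/u = 0.886736
p = (exp((r-q)*dt) - d) / (u - d) = 0.577156
Discount per step: exp(-r*dt) = 0.971416
Stock lattice S(k, i) with i counting down-moves:
  k=0: S(0,0) = 56.2200
  k=1: S(1,0) = 63.4011; S(1,1) = 49.8523
  k=2: S(2,0) = 71.4994; S(2,1) = 56.2200; S(2,2) = 44.2058
  k=3: S(3,0) = 80.6321; S(3,1) = 63.4011; S(3,2) = 49.8523; S(3,3) = 39.1989
Terminal payoffs V(N, i) = max(K - S_T, 0):
  V(3,0) = 0.000000; V(3,1) = 0.000000; V(3,2) = 0.687711; V(3,3) = 11.341123
Backward induction: V(k, i) = exp(-r*dt) * [p * V(k+1, i) + (1-p) * V(k+1, i+1)].
  V(2,0) = exp(-r*dt) * [p*0.000000 + (1-p)*0.000000] = 0.000000
  V(2,1) = exp(-r*dt) * [p*0.000000 + (1-p)*0.687711] = 0.282483
  V(2,2) = exp(-r*dt) * [p*0.687711 + (1-p)*11.341123] = 5.044027
  V(1,0) = exp(-r*dt) * [p*0.000000 + (1-p)*0.282483] = 0.116032
  V(1,1) = exp(-r*dt) * [p*0.282483 + (1-p)*5.044027] = 2.230250
  V(0,0) = exp(-r*dt) * [p*0.116032 + (1-p)*2.230250] = 0.981147

Answer: Price = V(0,0) = 0.9811


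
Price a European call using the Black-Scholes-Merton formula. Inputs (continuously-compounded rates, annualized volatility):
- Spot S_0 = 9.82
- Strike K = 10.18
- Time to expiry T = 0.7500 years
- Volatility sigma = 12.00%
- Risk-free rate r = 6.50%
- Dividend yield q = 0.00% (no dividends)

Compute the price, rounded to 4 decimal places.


d1 = (ln(S/K) + (r - q + 0.5*sigma^2) * T) / (sigma * sqrt(T)) = 0.17461104
d2 = d1 - sigma * sqrt(T) = 0.07068799
exp(-rT) = 0.95241920; exp(-qT) = 1.00000000
C = S_0 * exp(-qT) * N(d1) - K * exp(-rT) * N(d2)
N(d1) = 0.56930736; N(d2) = 0.52817696
C = 9.8200 * 1.00000000 * 0.56930736 - 10.1800 * 0.95241920 * 0.52817696 = 0.4696

Answer: Price = 0.4696


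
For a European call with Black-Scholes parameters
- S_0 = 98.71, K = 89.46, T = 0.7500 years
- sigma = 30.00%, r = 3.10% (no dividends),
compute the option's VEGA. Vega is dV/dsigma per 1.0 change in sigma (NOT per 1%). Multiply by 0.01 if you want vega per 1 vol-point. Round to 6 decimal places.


d1 = 0.5981143268; d2 = 0.3383067057
phi(d1) = 0.3336012348; exp(-qT) = 1.0000000000; exp(-rT) = 0.9770181987
Vega = S * exp(-qT) * phi(d1) * sqrt(T) = 98.7100 * 1.0000000000 * 0.3336012348 * 0.8660254038 = 28.518024

Answer: Vega = 28.518024


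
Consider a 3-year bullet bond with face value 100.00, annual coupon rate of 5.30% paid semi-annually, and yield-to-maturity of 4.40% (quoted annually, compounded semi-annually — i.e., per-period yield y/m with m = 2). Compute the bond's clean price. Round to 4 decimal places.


Answer: Price = 102.5037

Derivation:
Coupon per period c = face * coupon_rate / m = 2.650000
Periods per year m = 2; per-period yield y/m = 0.022000
Number of cashflows N = 6
Cashflows (t years, CF_t, discount factor 1/(1+y/m)^(m*t), PV):
  t = 0.5000: CF_t = 2.650000, DF = 0.978474, PV = 2.592955
  t = 1.0000: CF_t = 2.650000, DF = 0.957411, PV = 2.537138
  t = 1.5000: CF_t = 2.650000, DF = 0.936801, PV = 2.482522
  t = 2.0000: CF_t = 2.650000, DF = 0.916635, PV = 2.429083
  t = 2.5000: CF_t = 2.650000, DF = 0.896903, PV = 2.376793
  t = 3.0000: CF_t = 102.650000, DF = 0.877596, PV = 90.085227
Price P = sum_t PV_t = 102.503719
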